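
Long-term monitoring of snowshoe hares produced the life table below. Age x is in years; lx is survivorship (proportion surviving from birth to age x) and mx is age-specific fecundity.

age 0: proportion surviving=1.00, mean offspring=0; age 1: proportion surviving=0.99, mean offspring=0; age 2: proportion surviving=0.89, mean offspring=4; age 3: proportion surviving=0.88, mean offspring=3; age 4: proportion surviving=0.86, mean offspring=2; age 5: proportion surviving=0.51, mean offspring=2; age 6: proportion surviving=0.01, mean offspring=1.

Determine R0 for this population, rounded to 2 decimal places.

lx·mx by age: 0, 0, 3.56, 2.64, 1.72, 1.02, 0.01
R0 = Σ lx·mx = 8.95 → 8.95

8.95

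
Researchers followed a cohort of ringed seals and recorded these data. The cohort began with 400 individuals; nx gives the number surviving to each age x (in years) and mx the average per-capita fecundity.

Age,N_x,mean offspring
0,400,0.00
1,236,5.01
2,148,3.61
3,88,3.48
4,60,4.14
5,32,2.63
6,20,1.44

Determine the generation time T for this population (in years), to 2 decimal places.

lx = nx/n0 = nx/400: 1, 0.59, 0.37, 0.22, 0.15, 0.08, 0.05
lx·mx: 0, 2.9559, 1.3357, 0.7656, 0.621, 0.2104, 0.072 → R0 = 5.9606
x·lx·mx: 0, 2.9559, 2.6714, 2.2968, 2.484, 1.052, 0.432 → Σ = 11.8921
T = 11.8921 / 5.9606 = 1.995118… → 2.00

2.00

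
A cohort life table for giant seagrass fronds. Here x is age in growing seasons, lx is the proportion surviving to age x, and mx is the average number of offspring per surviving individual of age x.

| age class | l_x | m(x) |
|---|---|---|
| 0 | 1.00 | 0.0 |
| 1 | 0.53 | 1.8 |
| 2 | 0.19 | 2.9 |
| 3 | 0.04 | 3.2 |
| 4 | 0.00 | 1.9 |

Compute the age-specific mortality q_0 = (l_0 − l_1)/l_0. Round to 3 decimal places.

0.470

q_0 = (l_0 − l_1) / l_0 = (1 − 0.53) / 1
     = 0.47 / 1 = 0.47 → 0.470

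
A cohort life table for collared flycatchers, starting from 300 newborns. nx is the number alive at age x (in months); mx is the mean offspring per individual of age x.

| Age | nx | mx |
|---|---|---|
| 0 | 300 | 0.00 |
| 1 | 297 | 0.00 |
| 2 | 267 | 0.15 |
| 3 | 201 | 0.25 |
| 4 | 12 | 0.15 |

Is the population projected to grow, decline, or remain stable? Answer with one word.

lx = nx/n0 = nx/300: 1, 0.99, 0.89, 0.67, 0.04
R0 = Σ lx·mx = 0 + 0 + 0.1335 + 0.1675 + 0.006 = 0.307
R0 < 1, so the population is declining.

declining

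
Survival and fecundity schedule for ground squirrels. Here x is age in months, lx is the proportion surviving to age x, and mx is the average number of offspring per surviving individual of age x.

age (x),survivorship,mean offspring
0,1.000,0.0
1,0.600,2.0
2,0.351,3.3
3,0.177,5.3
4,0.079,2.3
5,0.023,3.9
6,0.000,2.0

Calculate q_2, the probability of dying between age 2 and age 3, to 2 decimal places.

0.50

q_2 = (l_2 − l_3) / l_2 = (0.351 − 0.177) / 0.351
     = 0.174 / 0.351 = 0.495726… → 0.50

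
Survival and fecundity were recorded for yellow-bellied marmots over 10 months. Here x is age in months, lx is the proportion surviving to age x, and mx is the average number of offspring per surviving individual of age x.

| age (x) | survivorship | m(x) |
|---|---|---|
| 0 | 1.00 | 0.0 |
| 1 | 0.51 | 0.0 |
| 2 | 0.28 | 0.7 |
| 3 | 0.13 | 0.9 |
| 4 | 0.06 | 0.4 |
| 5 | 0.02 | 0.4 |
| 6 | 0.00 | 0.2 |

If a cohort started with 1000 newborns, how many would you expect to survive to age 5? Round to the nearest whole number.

Expected survivors = N0 · l_5 = 1000 × 0.02 = 20 → 20

20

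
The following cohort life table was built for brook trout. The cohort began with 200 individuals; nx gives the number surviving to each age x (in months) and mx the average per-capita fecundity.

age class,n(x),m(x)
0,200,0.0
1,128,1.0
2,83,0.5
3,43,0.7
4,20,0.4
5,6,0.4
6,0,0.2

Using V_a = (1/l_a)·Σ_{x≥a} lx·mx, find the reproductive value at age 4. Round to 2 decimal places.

lx = nx/n0 = nx/200: 1, 0.64, 0.415, 0.215, 0.1, 0.03, 0
lx·mx for x ≥ 4: 0.04, 0.012, 0 → sum = 0.052
V_4 = 0.052 / l_4 = 0.052 / 0.1 = 0.52 → 0.52

0.52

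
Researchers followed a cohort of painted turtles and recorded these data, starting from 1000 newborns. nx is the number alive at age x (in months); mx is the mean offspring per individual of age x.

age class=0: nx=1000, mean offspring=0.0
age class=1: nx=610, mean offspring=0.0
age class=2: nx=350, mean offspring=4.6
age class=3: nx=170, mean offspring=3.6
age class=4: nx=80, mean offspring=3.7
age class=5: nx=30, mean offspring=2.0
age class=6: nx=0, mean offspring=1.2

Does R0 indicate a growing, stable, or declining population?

growing

lx = nx/n0 = nx/1000: 1, 0.61, 0.35, 0.17, 0.08, 0.03, 0
R0 = Σ lx·mx = 0 + 0 + 1.61 + 0.612 + 0.296 + 0.06 + 0 = 2.578
R0 > 1, so the population is growing.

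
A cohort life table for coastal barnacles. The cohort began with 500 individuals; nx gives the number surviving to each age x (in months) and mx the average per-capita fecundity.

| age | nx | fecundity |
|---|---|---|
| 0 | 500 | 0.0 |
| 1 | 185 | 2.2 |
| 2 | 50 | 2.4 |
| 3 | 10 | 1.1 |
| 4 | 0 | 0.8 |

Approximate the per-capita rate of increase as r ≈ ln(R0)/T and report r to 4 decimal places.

0.0580

lx = nx/n0 = nx/500: 1, 0.37, 0.1, 0.02, 0
R0 = Σ lx·mx = 0 + 0.814 + 0.24 + 0.022 + 0 = 1.076
Σ x·lx·mx = 1.36; T = 1.36/1.076 = 1.26394…
r ≈ ln(R0)/T = ln(1.076)/1.26394… = 0.057954… → 0.0580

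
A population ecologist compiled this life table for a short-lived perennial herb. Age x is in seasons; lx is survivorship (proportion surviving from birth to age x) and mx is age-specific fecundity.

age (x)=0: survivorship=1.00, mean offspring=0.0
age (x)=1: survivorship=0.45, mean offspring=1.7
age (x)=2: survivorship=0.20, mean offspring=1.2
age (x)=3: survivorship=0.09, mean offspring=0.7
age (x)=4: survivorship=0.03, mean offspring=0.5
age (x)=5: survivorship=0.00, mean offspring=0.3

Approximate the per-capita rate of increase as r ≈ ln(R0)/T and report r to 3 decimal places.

R0 = Σ lx·mx = 0 + 0.765 + 0.24 + 0.063 + 0.015 + 0 = 1.083
Σ x·lx·mx = 1.494; T = 1.494/1.083 = 1.3795…
r ≈ ln(R0)/T = ln(1.083)/1.3795… = 0.0578… → 0.058

0.058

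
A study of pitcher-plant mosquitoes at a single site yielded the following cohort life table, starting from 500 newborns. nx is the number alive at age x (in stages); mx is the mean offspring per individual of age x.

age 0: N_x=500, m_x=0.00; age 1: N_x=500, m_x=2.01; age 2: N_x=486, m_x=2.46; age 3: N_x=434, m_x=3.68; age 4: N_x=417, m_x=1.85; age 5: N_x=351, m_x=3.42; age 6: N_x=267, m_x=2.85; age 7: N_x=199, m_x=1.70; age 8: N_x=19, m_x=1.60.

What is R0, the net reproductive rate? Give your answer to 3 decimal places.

13.798

lx = nx/n0 = nx/500: 1, 1, 0.972, 0.868, 0.834, 0.702, 0.534, 0.398, 0.038
lx·mx by age: 0, 2.01, 2.39112, 3.19424, 1.5429, 2.40084, 1.5219, 0.6766, 0.0608
R0 = Σ lx·mx = 13.7984 → 13.798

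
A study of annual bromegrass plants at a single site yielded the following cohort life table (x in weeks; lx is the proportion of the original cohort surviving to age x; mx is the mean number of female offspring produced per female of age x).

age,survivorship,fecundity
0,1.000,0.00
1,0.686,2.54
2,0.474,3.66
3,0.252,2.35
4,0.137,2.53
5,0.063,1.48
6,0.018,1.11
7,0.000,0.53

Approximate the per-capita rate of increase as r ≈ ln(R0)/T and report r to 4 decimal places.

R0 = Σ lx·mx = 0 + 1.74244 + 1.73484 + 0.5922 + 0.34661 + 0.09324 + 0.01998 + 0 = 4.52931
Σ x·lx·mx = 8.96124; T = 8.96124/4.52931 = 1.9785…
r ≈ ln(R0)/T = ln(4.52931)/1.9785… = 0.763492… → 0.7635

0.7635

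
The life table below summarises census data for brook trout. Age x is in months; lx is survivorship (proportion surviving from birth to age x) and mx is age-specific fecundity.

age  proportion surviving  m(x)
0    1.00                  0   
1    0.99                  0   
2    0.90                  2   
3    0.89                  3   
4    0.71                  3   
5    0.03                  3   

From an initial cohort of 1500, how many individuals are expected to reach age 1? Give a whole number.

Expected survivors = N0 · l_1 = 1500 × 0.99 = 1485 → 1485

1485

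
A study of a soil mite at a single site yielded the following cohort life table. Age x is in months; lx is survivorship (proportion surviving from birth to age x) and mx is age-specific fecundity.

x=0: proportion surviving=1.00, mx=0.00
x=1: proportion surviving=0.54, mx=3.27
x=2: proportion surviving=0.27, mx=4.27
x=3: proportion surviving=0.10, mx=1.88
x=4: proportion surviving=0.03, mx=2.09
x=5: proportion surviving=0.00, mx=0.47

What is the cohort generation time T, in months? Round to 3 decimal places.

1.542

lx·mx: 0, 1.7658, 1.1529, 0.188, 0.0627, 0 → R0 = 3.1694
x·lx·mx: 0, 1.7658, 2.3058, 0.564, 0.2508, 0 → Σ = 4.8864
T = 4.8864 / 3.1694 = 1.541743… → 1.542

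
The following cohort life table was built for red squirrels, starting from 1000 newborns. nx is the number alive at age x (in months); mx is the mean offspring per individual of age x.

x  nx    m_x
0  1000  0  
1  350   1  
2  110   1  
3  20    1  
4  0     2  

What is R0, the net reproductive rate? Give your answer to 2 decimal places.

lx = nx/n0 = nx/1000: 1, 0.35, 0.11, 0.02, 0
lx·mx by age: 0, 0.35, 0.11, 0.02, 0
R0 = Σ lx·mx = 0.48 → 0.48

0.48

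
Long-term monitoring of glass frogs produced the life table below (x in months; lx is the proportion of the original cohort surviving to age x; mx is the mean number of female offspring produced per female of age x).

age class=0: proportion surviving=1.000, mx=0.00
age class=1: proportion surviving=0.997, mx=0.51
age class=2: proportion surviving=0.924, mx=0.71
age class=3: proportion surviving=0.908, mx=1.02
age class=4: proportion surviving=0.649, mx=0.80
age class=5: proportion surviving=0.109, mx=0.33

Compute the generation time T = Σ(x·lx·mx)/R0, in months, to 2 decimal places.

2.59

lx·mx: 0, 0.50847, 0.65604, 0.92616, 0.5192, 0.03597 → R0 = 2.64584
x·lx·mx: 0, 0.50847, 1.31208, 2.77848, 2.0768, 0.17985 → Σ = 6.85568
T = 6.85568 / 2.64584 = 2.591117… → 2.59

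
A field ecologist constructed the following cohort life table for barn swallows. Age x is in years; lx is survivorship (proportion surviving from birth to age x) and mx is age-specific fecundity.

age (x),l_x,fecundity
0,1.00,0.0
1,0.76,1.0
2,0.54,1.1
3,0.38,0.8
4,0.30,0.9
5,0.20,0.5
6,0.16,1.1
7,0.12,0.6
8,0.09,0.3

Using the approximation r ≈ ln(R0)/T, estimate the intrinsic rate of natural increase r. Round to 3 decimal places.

R0 = Σ lx·mx = 0 + 0.76 + 0.594 + 0.304 + 0.27 + 0.1 + 0.176 + 0.072 + 0.027 = 2.303
Σ x·lx·mx = 6.216; T = 6.216/2.303 = 2.69909…
r ≈ ln(R0)/T = ln(2.303)/2.69909… = 0.30907… → 0.309

0.309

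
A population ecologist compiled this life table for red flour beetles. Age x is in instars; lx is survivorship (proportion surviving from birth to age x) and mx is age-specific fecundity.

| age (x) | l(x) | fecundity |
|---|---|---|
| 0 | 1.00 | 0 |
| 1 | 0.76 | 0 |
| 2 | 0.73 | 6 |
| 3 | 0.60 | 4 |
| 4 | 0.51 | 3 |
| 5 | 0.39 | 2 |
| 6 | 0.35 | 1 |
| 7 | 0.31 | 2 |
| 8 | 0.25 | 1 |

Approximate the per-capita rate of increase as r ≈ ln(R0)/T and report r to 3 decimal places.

0.699

R0 = Σ lx·mx = 0 + 0 + 4.38 + 2.4 + 1.53 + 0.78 + 0.35 + 0.62 + 0.25 = 10.31
Σ x·lx·mx = 34.42; T = 34.42/10.31 = 3.33851…
r ≈ ln(R0)/T = ln(10.31)/3.33851… = 0.69885… → 0.699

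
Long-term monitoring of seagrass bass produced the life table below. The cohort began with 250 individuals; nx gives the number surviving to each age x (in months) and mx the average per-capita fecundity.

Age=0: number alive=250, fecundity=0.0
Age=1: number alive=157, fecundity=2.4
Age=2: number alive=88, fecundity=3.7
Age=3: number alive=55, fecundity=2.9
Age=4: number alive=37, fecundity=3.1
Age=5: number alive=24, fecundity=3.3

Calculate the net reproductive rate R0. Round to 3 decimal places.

lx = nx/n0 = nx/250: 1, 0.628, 0.352, 0.22, 0.148, 0.096
lx·mx by age: 0, 1.5072, 1.3024, 0.638, 0.4588, 0.3168
R0 = Σ lx·mx = 4.2232 → 4.223

4.223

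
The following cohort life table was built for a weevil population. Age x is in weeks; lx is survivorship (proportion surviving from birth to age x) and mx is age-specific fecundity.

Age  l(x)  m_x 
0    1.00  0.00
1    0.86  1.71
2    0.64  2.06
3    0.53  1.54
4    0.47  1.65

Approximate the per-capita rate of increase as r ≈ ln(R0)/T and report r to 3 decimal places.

R0 = Σ lx·mx = 0 + 1.4706 + 1.3184 + 0.8162 + 0.7755 = 4.3807
Σ x·lx·mx = 9.658; T = 9.658/4.3807 = 2.20467…
r ≈ ln(R0)/T = ln(4.3807)/2.20467… = 0.67004… → 0.670

0.670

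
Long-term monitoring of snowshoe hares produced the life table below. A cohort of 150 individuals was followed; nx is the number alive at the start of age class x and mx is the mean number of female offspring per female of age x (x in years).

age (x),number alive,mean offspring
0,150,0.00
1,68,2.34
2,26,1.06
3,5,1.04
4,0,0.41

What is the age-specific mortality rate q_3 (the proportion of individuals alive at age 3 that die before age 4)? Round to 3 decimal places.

1.000

lx = nx/n0 = nx/150: 1, 0.45333…, 0.17333…, 0.03333…, 0
q_3 = (l_3 − l_4) / l_3 = (0.033333… − 0) / 0.033333…
     = 0.033333… / 0.033333… = 1 → 1.000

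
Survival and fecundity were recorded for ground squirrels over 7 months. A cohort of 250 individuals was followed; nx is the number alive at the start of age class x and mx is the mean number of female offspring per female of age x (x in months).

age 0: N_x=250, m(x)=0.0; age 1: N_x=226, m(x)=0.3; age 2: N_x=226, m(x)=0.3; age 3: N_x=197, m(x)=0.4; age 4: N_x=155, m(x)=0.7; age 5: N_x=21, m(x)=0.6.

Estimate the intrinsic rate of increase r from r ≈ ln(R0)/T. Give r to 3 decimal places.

lx = nx/n0 = nx/250: 1, 0.904, 0.904, 0.788, 0.62, 0.084
R0 = Σ lx·mx = 0 + 0.2712 + 0.2712 + 0.3152 + 0.434 + 0.0504 = 1.342
Σ x·lx·mx = 3.7472; T = 3.7472/1.342 = 2.79225…
r ≈ ln(R0)/T = ln(1.342)/2.79225… = 0.10535… → 0.105

0.105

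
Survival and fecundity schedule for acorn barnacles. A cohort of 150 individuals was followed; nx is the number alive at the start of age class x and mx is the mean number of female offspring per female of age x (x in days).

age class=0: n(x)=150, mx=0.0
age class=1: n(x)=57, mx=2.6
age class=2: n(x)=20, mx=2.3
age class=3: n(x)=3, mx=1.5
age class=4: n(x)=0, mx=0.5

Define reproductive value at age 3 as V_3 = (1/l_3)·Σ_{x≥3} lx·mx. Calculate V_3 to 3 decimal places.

lx = nx/n0 = nx/150: 1, 0.38, 0.13333…, 0.02, 0
lx·mx for x ≥ 3: 0.03, 0 → sum = 0.03
V_3 = 0.03 / l_3 = 0.03 / 0.02 = 1.5 → 1.500

1.500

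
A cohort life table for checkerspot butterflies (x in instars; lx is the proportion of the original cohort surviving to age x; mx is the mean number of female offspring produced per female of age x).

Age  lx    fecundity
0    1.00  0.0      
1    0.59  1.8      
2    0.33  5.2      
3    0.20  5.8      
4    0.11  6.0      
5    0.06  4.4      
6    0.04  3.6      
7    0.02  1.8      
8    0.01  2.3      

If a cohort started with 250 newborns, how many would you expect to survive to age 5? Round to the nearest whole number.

15

Expected survivors = N0 · l_5 = 250 × 0.06 = 15 → 15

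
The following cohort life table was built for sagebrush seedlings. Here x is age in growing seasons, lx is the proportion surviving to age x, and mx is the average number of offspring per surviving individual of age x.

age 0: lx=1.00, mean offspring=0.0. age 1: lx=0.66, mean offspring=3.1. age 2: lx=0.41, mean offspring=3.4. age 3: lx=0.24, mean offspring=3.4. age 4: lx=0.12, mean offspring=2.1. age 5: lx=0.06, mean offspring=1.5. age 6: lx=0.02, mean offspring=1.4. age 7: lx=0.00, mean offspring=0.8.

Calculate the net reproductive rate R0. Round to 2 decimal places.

4.63

lx·mx by age: 0, 2.046, 1.394, 0.816, 0.252, 0.09, 0.028, 0
R0 = Σ lx·mx = 4.626 → 4.63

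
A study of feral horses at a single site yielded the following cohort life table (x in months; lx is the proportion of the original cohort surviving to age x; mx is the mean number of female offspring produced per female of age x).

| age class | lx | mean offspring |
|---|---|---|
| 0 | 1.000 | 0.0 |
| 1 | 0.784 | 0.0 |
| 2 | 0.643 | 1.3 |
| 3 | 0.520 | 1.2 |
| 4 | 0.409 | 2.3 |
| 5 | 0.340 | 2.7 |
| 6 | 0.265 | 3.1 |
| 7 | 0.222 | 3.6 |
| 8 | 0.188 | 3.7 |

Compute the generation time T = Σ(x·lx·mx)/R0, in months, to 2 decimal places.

lx·mx: 0, 0, 0.8359, 0.624, 0.9407, 0.918, 0.8215, 0.7992, 0.6956 → R0 = 5.6349
x·lx·mx: 0, 0, 1.6718, 1.872, 3.7628, 4.59, 4.929, 5.5944, 5.5648 → Σ = 27.9848
T = 27.9848 / 5.6349 = 4.966335… → 4.97

4.97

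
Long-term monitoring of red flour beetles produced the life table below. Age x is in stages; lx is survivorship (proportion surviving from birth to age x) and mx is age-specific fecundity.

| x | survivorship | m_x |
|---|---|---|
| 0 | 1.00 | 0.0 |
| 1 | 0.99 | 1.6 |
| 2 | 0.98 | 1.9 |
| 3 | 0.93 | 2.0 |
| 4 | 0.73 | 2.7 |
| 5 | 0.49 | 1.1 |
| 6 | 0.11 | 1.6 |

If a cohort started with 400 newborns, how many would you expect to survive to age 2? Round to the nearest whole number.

Expected survivors = N0 · l_2 = 400 × 0.98 = 392 → 392

392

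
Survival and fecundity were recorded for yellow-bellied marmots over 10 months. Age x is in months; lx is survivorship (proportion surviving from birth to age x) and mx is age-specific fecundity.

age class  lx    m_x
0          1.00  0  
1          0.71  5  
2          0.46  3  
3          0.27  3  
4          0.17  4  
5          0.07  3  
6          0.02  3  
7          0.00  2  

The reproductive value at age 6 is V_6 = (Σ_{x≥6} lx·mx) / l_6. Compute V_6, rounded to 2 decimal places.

3.00

lx·mx for x ≥ 6: 0.06, 0 → sum = 0.06
V_6 = 0.06 / l_6 = 0.06 / 0.02 = 3 → 3.00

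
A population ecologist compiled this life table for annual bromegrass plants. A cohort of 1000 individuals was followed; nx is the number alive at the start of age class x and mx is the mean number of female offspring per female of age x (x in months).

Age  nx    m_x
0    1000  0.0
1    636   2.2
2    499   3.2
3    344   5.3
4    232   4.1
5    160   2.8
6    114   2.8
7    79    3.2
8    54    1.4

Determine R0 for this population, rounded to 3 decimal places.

lx = nx/n0 = nx/1000: 1, 0.636, 0.499, 0.344, 0.232, 0.16, 0.114, 0.079, 0.054
lx·mx by age: 0, 1.3992, 1.5968, 1.8232, 0.9512, 0.448, 0.3192, 0.2528, 0.0756
R0 = Σ lx·mx = 6.866 → 6.866

6.866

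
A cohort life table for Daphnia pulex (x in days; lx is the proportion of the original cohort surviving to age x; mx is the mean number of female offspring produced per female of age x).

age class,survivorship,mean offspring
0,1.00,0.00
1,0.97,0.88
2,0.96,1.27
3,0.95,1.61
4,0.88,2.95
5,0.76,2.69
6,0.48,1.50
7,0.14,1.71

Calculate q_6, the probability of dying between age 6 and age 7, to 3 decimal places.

0.708

q_6 = (l_6 − l_7) / l_6 = (0.48 − 0.14) / 0.48
     = 0.34 / 0.48 = 0.708333… → 0.708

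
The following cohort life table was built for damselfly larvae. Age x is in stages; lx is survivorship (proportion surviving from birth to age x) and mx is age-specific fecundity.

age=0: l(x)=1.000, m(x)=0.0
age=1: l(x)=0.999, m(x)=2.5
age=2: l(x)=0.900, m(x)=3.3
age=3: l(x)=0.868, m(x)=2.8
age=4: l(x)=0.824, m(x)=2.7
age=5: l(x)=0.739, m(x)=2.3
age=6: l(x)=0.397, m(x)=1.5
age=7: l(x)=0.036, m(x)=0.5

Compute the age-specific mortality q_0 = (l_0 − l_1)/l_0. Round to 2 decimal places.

0.00

q_0 = (l_0 − l_1) / l_0 = (1 − 0.999) / 1
     = 0.001 / 1 = 0.001 → 0.00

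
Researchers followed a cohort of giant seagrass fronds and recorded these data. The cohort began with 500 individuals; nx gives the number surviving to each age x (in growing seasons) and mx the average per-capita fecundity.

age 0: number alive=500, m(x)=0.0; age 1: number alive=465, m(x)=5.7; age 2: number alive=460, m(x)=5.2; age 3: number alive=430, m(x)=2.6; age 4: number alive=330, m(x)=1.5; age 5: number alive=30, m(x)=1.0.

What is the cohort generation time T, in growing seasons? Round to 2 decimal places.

1.93

lx = nx/n0 = nx/500: 1, 0.93, 0.92, 0.86, 0.66, 0.06
lx·mx: 0, 5.301, 4.784, 2.236, 0.99, 0.06 → R0 = 13.371
x·lx·mx: 0, 5.301, 9.568, 6.708, 3.96, 0.3 → Σ = 25.837
T = 25.837 / 13.371 = 1.932316… → 1.93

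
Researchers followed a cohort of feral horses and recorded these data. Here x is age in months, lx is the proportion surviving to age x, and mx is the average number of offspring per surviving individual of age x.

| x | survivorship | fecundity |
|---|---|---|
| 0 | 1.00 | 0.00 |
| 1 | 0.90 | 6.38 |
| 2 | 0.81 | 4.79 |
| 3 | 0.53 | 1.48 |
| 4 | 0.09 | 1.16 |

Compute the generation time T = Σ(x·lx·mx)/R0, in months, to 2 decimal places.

1.55

lx·mx: 0, 5.742, 3.8799, 0.7844, 0.1044 → R0 = 10.5107
x·lx·mx: 0, 5.742, 7.7598, 2.3532, 0.4176 → Σ = 16.2726
T = 16.2726 / 10.5107 = 1.548194… → 1.55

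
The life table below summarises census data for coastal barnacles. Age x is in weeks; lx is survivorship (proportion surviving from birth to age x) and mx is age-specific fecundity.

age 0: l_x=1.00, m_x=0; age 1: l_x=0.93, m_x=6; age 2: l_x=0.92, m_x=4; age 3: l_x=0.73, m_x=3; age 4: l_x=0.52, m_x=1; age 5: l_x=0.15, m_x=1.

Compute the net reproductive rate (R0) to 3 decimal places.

12.120

lx·mx by age: 0, 5.58, 3.68, 2.19, 0.52, 0.15
R0 = Σ lx·mx = 12.12 → 12.120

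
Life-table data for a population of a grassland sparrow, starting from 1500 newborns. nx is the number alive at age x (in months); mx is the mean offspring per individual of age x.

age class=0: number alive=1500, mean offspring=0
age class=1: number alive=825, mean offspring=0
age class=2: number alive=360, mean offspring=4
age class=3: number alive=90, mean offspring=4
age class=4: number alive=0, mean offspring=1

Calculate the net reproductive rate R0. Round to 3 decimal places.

lx = nx/n0 = nx/1500: 1, 0.55, 0.24, 0.06, 0
lx·mx by age: 0, 0, 0.96, 0.24, 0
R0 = Σ lx·mx = 1.2 → 1.200

1.200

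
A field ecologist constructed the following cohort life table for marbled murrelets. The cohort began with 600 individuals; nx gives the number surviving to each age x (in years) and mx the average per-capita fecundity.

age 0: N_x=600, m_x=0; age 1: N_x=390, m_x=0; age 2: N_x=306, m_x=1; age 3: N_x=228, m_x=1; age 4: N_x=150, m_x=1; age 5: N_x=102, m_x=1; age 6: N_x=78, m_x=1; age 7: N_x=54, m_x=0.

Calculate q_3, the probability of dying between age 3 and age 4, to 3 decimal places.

0.342

lx = nx/n0 = nx/600: 1, 0.65, 0.51, 0.38, 0.25, 0.17, 0.13, 0.09
q_3 = (l_3 − l_4) / l_3 = (0.38 − 0.25) / 0.38
     = 0.13 / 0.38 = 0.342105… → 0.342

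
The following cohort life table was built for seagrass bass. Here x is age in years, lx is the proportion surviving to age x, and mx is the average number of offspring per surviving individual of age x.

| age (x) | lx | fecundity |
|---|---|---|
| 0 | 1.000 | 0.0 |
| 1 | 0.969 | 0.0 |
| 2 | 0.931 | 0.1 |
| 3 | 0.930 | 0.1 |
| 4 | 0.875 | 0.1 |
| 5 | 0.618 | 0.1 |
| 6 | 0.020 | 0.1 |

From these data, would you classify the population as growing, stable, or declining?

R0 = Σ lx·mx = 0 + 0 + 0.0931 + 0.093 + 0.0875 + 0.0618 + 0.002 = 0.3374
R0 < 1, so the population is declining.

declining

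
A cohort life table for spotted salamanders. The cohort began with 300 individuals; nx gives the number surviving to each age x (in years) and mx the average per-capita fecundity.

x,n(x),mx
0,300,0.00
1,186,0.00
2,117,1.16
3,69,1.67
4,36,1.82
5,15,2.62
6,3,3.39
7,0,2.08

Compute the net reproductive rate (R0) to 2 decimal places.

1.22

lx = nx/n0 = nx/300: 1, 0.62, 0.39, 0.23, 0.12, 0.05, 0.01, 0
lx·mx by age: 0, 0, 0.4524, 0.3841, 0.2184, 0.131, 0.0339, 0
R0 = Σ lx·mx = 1.2198 → 1.22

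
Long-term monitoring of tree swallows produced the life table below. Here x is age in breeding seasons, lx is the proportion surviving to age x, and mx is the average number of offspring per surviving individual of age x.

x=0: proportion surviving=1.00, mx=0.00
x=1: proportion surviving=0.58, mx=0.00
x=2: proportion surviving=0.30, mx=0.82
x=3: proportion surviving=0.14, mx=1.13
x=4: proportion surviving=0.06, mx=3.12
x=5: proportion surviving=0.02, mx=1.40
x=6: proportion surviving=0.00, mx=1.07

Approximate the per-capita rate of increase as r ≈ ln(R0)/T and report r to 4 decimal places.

R0 = Σ lx·mx = 0 + 0 + 0.246 + 0.1582 + 0.1872 + 0.028 + 0 = 0.6194
Σ x·lx·mx = 1.8554; T = 1.8554/0.6194 = 2.99548…
r ≈ ln(R0)/T = ln(0.6194)/2.99548… = -0.159909… → -0.1599

-0.1599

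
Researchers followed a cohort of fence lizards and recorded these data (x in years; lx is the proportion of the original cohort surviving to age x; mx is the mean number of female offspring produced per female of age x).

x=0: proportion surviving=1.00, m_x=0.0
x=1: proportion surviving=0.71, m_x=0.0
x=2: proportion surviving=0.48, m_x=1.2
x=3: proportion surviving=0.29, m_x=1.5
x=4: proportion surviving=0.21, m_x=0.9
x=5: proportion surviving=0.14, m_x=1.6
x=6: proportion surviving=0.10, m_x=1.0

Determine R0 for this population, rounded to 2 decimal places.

1.52

lx·mx by age: 0, 0, 0.576, 0.435, 0.189, 0.224, 0.1
R0 = Σ lx·mx = 1.524 → 1.52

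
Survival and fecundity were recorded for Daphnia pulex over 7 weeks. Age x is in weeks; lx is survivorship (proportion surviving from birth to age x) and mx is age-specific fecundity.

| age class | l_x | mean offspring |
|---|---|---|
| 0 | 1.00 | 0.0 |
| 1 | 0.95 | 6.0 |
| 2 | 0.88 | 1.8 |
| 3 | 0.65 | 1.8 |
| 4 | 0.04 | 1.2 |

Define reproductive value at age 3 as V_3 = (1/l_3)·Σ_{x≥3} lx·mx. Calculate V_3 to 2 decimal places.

lx·mx for x ≥ 3: 1.17, 0.048 → sum = 1.218
V_3 = 1.218 / l_3 = 1.218 / 0.65 = 1.873846… → 1.87

1.87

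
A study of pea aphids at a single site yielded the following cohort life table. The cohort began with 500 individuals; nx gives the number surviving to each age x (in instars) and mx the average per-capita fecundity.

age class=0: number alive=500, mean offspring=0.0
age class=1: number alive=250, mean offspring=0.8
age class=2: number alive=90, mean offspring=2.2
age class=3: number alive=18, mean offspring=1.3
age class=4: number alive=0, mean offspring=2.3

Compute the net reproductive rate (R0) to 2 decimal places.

lx = nx/n0 = nx/500: 1, 0.5, 0.18, 0.036, 0
lx·mx by age: 0, 0.4, 0.396, 0.0468, 0
R0 = Σ lx·mx = 0.8428 → 0.84

0.84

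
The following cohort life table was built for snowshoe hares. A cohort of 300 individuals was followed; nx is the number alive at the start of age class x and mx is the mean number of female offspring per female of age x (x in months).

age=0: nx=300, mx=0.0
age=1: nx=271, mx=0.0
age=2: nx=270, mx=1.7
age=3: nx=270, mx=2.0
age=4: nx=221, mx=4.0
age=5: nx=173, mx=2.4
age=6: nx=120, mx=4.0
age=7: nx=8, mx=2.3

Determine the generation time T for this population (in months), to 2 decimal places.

lx = nx/n0 = nx/300: 1, 0.90333…, 0.9, 0.9, 0.73667…, 0.57667…, 0.4, 0.02667…
lx·mx: 0, 0, 1.53, 1.8, 2.946667…, 1.384…, 1.6, 0.061333… → R0 = 9.322…
x·lx·mx: 0, 0, 3.06, 5.4, 11.786667…, 6.92…, 9.6, 0.429333… → Σ = 37.196…
T = 37.196… / 9.322… = 3.990131… → 3.99

3.99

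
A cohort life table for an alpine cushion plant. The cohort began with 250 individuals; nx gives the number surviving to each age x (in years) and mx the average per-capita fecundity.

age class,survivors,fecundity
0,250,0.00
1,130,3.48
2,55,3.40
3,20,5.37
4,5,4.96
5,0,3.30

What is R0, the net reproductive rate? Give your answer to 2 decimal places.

lx = nx/n0 = nx/250: 1, 0.52, 0.22, 0.08, 0.02, 0
lx·mx by age: 0, 1.8096, 0.748, 0.4296, 0.0992, 0
R0 = Σ lx·mx = 3.0864 → 3.09

3.09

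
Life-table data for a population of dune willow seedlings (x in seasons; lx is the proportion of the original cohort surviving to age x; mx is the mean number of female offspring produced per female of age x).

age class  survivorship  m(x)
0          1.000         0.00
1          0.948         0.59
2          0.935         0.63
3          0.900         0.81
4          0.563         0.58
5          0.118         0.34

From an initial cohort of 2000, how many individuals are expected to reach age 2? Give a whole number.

Expected survivors = N0 · l_2 = 2000 × 0.935 = 1870 → 1870

1870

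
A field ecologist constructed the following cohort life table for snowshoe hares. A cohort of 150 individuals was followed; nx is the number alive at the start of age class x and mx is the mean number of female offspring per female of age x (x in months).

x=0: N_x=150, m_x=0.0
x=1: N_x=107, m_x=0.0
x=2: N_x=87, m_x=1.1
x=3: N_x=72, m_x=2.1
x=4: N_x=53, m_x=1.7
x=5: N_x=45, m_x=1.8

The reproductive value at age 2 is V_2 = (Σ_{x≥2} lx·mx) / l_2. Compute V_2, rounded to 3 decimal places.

4.805

lx = nx/n0 = nx/150: 1, 0.71333…, 0.58, 0.48, 0.35333…, 0.3
lx·mx for x ≥ 2: 0.638, 1.008, 0.600667…, 0.54 → sum = 2.786667…
V_2 = 2.786667… / l_2 = 2.786667… / 0.58 = 4.804598… → 4.805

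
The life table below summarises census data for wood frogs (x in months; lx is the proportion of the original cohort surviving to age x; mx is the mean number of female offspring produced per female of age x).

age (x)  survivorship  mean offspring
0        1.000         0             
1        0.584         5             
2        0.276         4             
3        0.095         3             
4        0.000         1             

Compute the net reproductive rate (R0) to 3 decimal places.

4.309

lx·mx by age: 0, 2.92, 1.104, 0.285, 0
R0 = Σ lx·mx = 4.309 → 4.309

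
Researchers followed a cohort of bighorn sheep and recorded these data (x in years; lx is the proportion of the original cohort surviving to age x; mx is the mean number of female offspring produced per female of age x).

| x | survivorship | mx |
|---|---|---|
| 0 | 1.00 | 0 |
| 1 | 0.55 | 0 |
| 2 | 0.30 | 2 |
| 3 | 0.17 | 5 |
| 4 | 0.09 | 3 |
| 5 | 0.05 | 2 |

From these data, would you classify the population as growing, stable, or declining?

R0 = Σ lx·mx = 0 + 0 + 0.6 + 0.85 + 0.27 + 0.1 = 1.82
R0 > 1, so the population is growing.

growing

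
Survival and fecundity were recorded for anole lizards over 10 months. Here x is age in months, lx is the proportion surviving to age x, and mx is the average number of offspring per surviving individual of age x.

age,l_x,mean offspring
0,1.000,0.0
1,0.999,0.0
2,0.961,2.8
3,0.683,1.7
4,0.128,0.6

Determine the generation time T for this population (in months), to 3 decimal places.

2.335

lx·mx: 0, 0, 2.6908, 1.1611, 0.0768 → R0 = 3.9287
x·lx·mx: 0, 0, 5.3816, 3.4833, 0.3072 → Σ = 9.1721
T = 9.1721 / 3.9287 = 2.33464… → 2.335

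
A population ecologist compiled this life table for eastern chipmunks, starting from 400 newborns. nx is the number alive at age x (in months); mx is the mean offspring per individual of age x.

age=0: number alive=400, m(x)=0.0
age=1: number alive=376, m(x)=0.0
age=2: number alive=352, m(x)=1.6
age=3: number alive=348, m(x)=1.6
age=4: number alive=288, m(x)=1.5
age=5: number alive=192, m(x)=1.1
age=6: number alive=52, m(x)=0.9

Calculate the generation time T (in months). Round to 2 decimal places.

3.24

lx = nx/n0 = nx/400: 1, 0.94, 0.88, 0.87, 0.72, 0.48, 0.13
lx·mx: 0, 0, 1.408, 1.392, 1.08, 0.528, 0.117 → R0 = 4.525
x·lx·mx: 0, 0, 2.816, 4.176, 4.32, 2.64, 0.702 → Σ = 14.654
T = 14.654 / 4.525 = 3.238453… → 3.24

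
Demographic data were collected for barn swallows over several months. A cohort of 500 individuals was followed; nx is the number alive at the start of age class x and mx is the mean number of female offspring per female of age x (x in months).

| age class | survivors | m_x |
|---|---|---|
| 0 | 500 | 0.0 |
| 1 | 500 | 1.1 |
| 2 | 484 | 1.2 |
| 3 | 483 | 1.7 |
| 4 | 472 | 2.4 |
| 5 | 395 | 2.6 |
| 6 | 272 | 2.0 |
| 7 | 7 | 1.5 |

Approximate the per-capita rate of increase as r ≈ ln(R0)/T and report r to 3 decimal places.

0.607

lx = nx/n0 = nx/500: 1, 1, 0.968, 0.966, 0.944, 0.79, 0.544, 0.014
R0 = Σ lx·mx = 0 + 1.1 + 1.1616 + 1.6422 + 2.2656 + 2.054 + 1.088 + 0.021 = 9.3324
Σ x·lx·mx = 34.3572; T = 34.3572/9.3324 = 3.6815…
r ≈ ln(R0)/T = ln(9.3324)/3.6815… = 0.60668… → 0.607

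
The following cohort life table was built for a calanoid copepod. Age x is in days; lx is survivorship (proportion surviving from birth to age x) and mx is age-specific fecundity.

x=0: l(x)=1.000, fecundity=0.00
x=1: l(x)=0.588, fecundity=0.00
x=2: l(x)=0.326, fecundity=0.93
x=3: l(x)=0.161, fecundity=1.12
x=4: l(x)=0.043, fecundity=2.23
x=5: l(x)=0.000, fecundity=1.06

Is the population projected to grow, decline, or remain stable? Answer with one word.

R0 = Σ lx·mx = 0 + 0 + 0.30318 + 0.18032 + 0.09589 + 0 = 0.57939
R0 < 1, so the population is declining.

declining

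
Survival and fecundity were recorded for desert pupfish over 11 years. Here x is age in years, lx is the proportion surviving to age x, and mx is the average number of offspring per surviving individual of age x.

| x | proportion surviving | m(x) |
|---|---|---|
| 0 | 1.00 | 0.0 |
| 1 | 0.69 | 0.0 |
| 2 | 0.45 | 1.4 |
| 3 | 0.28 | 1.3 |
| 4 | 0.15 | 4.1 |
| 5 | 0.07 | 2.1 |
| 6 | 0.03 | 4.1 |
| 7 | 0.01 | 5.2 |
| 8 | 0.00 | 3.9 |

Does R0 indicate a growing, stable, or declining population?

growing

R0 = Σ lx·mx = 0 + 0 + 0.63 + 0.364 + 0.615 + 0.147 + 0.123 + 0.052 + 0 = 1.931
R0 > 1, so the population is growing.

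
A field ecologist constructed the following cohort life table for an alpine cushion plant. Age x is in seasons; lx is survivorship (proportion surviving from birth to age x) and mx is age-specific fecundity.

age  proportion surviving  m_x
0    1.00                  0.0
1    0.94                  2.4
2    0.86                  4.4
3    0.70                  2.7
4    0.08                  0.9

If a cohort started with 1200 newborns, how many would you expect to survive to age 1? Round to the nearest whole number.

1128

Expected survivors = N0 · l_1 = 1200 × 0.94 = 1128 → 1128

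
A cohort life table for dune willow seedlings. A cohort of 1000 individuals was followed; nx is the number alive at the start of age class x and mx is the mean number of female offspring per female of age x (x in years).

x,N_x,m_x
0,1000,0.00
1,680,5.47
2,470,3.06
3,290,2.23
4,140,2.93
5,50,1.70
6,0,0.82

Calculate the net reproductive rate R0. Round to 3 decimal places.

6.300

lx = nx/n0 = nx/1000: 1, 0.68, 0.47, 0.29, 0.14, 0.05, 0
lx·mx by age: 0, 3.7196, 1.4382, 0.6467, 0.4102, 0.085, 0
R0 = Σ lx·mx = 6.2997 → 6.300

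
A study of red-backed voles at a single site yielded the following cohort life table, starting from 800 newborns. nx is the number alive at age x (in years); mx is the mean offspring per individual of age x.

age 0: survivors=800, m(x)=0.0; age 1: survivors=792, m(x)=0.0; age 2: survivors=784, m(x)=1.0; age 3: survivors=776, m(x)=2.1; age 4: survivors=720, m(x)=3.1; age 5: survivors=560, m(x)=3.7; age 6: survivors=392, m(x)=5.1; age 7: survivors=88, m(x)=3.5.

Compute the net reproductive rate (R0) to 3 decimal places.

11.281

lx = nx/n0 = nx/800: 1, 0.99, 0.98, 0.97, 0.9, 0.7, 0.49, 0.11
lx·mx by age: 0, 0, 0.98, 2.037, 2.79, 2.59, 2.499, 0.385
R0 = Σ lx·mx = 11.281 → 11.281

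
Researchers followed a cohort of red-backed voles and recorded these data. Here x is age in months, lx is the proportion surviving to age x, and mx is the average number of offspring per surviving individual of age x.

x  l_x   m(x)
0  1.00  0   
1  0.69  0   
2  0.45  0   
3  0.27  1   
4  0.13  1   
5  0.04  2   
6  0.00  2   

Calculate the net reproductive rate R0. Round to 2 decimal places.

0.48

lx·mx by age: 0, 0, 0, 0.27, 0.13, 0.08, 0
R0 = Σ lx·mx = 0.48 → 0.48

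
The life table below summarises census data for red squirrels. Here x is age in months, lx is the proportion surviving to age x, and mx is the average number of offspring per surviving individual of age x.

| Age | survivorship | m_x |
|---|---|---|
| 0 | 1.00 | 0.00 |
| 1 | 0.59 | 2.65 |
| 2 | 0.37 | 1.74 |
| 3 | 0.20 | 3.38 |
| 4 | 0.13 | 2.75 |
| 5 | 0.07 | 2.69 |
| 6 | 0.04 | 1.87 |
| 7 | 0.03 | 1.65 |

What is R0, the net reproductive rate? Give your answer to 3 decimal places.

3.553

lx·mx by age: 0, 1.5635, 0.6438, 0.676, 0.3575, 0.1883, 0.0748, 0.0495
R0 = Σ lx·mx = 3.5534 → 3.553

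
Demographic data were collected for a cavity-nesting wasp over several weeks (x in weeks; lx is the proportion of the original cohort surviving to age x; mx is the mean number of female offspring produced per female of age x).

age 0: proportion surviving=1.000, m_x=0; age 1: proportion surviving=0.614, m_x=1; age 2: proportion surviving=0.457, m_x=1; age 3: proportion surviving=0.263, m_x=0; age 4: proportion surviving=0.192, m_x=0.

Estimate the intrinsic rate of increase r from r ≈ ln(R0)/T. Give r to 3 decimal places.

0.048

R0 = Σ lx·mx = 0 + 0.614 + 0.457 + 0 + 0 = 1.071
Σ x·lx·mx = 1.528; T = 1.528/1.071 = 1.4267…
r ≈ ln(R0)/T = ln(1.071)/1.4267… = 0.04808… → 0.048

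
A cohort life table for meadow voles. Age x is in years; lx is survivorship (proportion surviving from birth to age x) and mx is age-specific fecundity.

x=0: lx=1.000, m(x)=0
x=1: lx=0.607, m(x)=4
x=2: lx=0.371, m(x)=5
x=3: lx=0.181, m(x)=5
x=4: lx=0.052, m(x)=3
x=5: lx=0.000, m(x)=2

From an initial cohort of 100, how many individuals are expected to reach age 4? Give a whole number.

Expected survivors = N0 · l_4 = 100 × 0.052 = 5.2 → 5

5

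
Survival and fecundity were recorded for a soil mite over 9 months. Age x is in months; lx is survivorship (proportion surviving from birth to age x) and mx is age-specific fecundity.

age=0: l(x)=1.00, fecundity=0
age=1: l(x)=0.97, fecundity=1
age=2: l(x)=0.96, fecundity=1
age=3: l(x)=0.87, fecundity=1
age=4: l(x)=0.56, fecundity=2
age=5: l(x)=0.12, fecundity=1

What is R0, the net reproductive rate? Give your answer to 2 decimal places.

4.04

lx·mx by age: 0, 0.97, 0.96, 0.87, 1.12, 0.12
R0 = Σ lx·mx = 4.04 → 4.04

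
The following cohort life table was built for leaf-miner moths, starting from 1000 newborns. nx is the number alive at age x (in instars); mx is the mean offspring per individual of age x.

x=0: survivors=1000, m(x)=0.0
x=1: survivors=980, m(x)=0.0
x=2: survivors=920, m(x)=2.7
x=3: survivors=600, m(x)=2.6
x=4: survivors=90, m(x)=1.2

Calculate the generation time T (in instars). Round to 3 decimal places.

lx = nx/n0 = nx/1000: 1, 0.98, 0.92, 0.6, 0.09
lx·mx: 0, 0, 2.484, 1.56, 0.108 → R0 = 4.152
x·lx·mx: 0, 0, 4.968, 4.68, 0.432 → Σ = 10.08
T = 10.08 / 4.152 = 2.427746… → 2.428

2.428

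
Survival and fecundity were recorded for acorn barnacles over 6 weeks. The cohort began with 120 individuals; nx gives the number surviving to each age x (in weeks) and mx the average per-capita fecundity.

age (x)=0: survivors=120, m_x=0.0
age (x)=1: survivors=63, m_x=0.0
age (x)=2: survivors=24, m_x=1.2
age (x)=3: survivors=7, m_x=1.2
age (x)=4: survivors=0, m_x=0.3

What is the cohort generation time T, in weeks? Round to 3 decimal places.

2.226

lx = nx/n0 = nx/120: 1, 0.525, 0.2, 0.05833…, 0
lx·mx: 0, 0, 0.24, 0.07…, 0 → R0 = 0.31…
x·lx·mx: 0, 0, 0.48, 0.21…, 0 → Σ = 0.69…
T = 0.69… / 0.31… = 2.225806… → 2.226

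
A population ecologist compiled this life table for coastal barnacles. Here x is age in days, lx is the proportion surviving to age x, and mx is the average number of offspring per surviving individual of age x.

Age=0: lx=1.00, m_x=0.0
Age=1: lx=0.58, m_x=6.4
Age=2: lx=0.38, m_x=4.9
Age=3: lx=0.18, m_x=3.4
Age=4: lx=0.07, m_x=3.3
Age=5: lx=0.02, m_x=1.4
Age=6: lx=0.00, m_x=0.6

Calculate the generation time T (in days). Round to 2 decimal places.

lx·mx: 0, 3.712, 1.862, 0.612, 0.231, 0.028, 0 → R0 = 6.445
x·lx·mx: 0, 3.712, 3.724, 1.836, 0.924, 0.14, 0 → Σ = 10.336
T = 10.336 / 6.445 = 1.603724… → 1.60

1.60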